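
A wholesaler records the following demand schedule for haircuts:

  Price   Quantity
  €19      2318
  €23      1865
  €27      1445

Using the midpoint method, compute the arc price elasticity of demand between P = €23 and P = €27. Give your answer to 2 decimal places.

-1.59

At P = 23, Q = 1865; at P = 27, Q = 1445.
ΔQ = -420, ΔP = 4. Midpoints: P̄ = 25.00, Q̄ = 1655.0.
ε = (ΔQ/ΔP)(P̄/Q̄) = (-420/4)(25.00/1655.0).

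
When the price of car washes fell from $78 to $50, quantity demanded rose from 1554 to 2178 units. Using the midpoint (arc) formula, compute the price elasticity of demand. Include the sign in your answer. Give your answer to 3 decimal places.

ΔQ = 2178 − 1554 = 624; ΔP = 50 − 78 = -28.
Midpoints: P̄ = 64.00, Q̄ = 1866.0.
ε = (ΔQ/ΔP)(P̄/Q̄) = (624/-28)(64.00/1866.0).

-0.764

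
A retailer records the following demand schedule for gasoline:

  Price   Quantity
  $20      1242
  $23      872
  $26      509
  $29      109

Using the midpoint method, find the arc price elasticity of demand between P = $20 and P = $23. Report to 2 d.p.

-2.51

At P = 20, Q = 1242; at P = 23, Q = 872.
ΔQ = -370, ΔP = 3. Midpoints: P̄ = 21.50, Q̄ = 1057.0.
ε = (ΔQ/ΔP)(P̄/Q̄) = (-370/3)(21.50/1057.0).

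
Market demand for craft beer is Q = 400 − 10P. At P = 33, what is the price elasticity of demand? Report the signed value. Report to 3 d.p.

-4.714

At P = 33, Q = 70.
dQ/dP = −10.
ε = (dQ/dP)(P/Q) = (-10)(33/70).
|ε| > 1, so demand is elastic at this price.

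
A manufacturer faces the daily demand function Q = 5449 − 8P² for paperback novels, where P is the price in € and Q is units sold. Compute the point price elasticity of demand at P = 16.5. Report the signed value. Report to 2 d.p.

At P = 16.5, Q = 3271.
dQ/dP = −16P = -264.
ε = (dQ/dP)(P/Q) = (-264)(16.5/3271).

-1.33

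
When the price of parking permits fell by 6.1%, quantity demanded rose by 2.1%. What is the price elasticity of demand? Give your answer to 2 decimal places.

-0.34

ε = %ΔQ / %ΔP = (2.1)/(-6.1) = -0.344.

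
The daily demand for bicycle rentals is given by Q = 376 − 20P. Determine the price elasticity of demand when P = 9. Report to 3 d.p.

-0.918

At P = 9, Q = 196.
dQ/dP = −20.
ε = (dQ/dP)(P/Q) = (-20)(9/196).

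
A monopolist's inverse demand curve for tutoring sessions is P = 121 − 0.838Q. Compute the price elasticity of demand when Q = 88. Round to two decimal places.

-0.64

At Q = 88, P = 121 − 0.838(88) = 47.26.
dP/dQ = −0.838, so dQ/dP = 1/(−0.838) = -1.193.
ε = (dQ/dP)(P/Q) = (-1.193)(47.26/88).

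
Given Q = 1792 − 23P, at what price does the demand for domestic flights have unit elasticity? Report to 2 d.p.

For linear demand Q = a − bP, ε = −bP/(a − bP). |ε| = 1 when bP = a − bP, i.e. P = a/(2b).
P = 1792/(2·23) = 1792/46 = 38.9565.

38.96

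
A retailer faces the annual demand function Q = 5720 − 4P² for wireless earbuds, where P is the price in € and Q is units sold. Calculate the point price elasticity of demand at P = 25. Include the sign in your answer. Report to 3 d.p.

At P = 25, Q = 3220.
dQ/dP = −8P = -200.
ε = (dQ/dP)(P/Q) = (-200)(25/3220).

-1.553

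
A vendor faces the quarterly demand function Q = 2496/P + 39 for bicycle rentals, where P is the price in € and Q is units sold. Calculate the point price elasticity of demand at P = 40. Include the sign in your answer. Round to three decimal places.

At P = 40, Q = 101.400.
dQ/dP = −2496/P² = -1.560.
ε = (dQ/dP)(P/Q) = (-1.560)(40/101.400).
|ε| < 1, so demand is inelastic at this price.

-0.615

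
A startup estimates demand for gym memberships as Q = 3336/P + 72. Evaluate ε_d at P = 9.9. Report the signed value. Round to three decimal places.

At P = 9.9, Q = 408.970.
dQ/dP = −3336/P² = -34.037.
ε = (dQ/dP)(P/Q) = (-34.037)(9.9/408.970).
|ε| < 1, so demand is inelastic at this price.

-0.824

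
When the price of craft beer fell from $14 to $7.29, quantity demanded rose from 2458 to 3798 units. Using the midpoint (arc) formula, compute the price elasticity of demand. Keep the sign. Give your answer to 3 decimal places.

-0.680

ΔQ = 3798 − 2458 = 1340; ΔP = 7.29 − 14 = -6.71.
Midpoints: P̄ = 10.64, Q̄ = 3128.0.
ε = (ΔQ/ΔP)(P̄/Q̄) = (1340/-6.71)(10.64/3128.0).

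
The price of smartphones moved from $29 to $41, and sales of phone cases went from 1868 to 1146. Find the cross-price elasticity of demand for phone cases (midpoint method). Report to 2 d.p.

-1.40

ΔQ_x = 1146 − 1868 = -722; ΔP_y = 41 − 29 = 12.
Midpoints: P̄_y = 35.00, Q̄_x = 1507.0.
ε_xy = (ΔQ_x/ΔP_y)(P̄_y/Q̄_x) = (-722/12)(35.00/1507.0).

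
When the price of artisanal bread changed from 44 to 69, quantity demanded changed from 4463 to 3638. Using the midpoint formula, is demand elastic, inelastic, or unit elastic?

Arc ε ≈ -0.460.
|ε| = 0.46 < 1.

inelastic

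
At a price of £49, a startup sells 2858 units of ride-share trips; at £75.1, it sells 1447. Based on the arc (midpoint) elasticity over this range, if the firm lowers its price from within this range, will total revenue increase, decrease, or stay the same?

increase

Arc ε = (-1411/26.1)(62.05/2152.5) ≈ -1.558.
|ε| = 1.56 > 1, so demand is elastic. A price cut therefore raises total revenue.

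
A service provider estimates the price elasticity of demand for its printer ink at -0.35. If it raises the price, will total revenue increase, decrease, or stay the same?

|ε| = 0.35 < 1, so demand is inelastic. A price rise therefore raises total revenue.

increase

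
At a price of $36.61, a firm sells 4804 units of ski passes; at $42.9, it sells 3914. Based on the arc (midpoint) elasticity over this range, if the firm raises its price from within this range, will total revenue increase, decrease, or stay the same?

Arc ε = (-890/6.29)(39.75/4359.0) ≈ -1.290.
|ε| = 1.29 > 1, so demand is elastic. A price rise therefore reduces total revenue.

decrease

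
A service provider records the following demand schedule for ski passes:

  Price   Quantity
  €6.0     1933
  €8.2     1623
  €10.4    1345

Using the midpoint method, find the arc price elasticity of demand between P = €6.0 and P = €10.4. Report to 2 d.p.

-0.67

At P = 6.0, Q = 1933; at P = 10.4, Q = 1345.
ΔQ = -588, ΔP = 4.4. Midpoints: P̄ = 8.20, Q̄ = 1639.0.
ε = (ΔQ/ΔP)(P̄/Q̄) = (-588/4.4)(8.20/1639.0).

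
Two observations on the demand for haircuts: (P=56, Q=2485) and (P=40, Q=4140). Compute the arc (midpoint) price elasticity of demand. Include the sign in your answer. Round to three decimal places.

-1.499

ΔQ = 4140 − 2485 = 1655; ΔP = 40 − 56 = -16.
Midpoints: P̄ = 48.00, Q̄ = 3312.5.
ε = (ΔQ/ΔP)(P̄/Q̄) = (1655/-16)(48.00/3312.5).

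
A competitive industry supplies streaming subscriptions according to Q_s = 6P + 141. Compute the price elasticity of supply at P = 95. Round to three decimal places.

At P = 95, Q_s = 711.
dQ_s/dP = 6.
ε_s = (dQ_s/dP)(P/Q_s) = (6)(95/711).

0.802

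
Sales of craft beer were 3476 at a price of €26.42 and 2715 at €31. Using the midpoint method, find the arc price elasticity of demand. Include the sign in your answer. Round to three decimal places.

-1.541

ΔQ = 2715 − 3476 = -761; ΔP = 31 − 26.42 = 4.58.
Midpoints: P̄ = 28.71, Q̄ = 3095.5.
ε = (ΔQ/ΔP)(P̄/Q̄) = (-761/4.58)(28.71/3095.5).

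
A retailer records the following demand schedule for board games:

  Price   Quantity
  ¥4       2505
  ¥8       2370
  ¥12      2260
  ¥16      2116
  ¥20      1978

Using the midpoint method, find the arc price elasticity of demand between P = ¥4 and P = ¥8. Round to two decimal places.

-0.08

At P = 4, Q = 2505; at P = 8, Q = 2370.
ΔQ = -135, ΔP = 4. Midpoints: P̄ = 6.00, Q̄ = 2437.5.
ε = (ΔQ/ΔP)(P̄/Q̄) = (-135/4)(6.00/2437.5).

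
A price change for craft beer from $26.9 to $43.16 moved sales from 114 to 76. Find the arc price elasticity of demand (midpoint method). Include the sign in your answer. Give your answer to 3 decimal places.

ΔQ = 76 − 114 = -38; ΔP = 43.16 − 26.9 = 16.26.
Midpoints: P̄ = 35.03, Q̄ = 95.0.
ε = (ΔQ/ΔP)(P̄/Q̄) = (-38/16.26)(35.03/95.0).

-0.862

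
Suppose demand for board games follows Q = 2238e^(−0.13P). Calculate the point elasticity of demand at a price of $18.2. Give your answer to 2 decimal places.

At P = 18.2, Q = 210.048.
dQ/dP = −0.13·2238e^(−0.13P) = −0.13Q = -27.306.
ε = (dQ/dP)(P/Q) = (-27.306)(18.2/210.048).
|ε| > 1, so demand is elastic at this price.

-2.37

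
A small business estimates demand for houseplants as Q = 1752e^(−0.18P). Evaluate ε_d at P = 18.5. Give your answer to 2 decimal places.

-3.33

At P = 18.5, Q = 62.710.
dQ/dP = −0.18·1752e^(−0.18P) = −0.18Q = -11.288.
ε = (dQ/dP)(P/Q) = (-11.288)(18.5/62.710).
|ε| > 1, so demand is elastic at this price.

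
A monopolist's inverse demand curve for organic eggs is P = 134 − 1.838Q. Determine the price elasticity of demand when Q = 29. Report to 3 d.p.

-1.514

At Q = 29, P = 134 − 1.838(29) = 80.70.
dP/dQ = −1.838, so dQ/dP = 1/(−1.838) = -0.544.
ε = (dQ/dP)(P/Q) = (-0.544)(80.70/29).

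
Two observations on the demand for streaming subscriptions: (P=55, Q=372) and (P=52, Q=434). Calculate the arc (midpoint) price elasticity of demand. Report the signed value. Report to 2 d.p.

-2.74

ΔQ = 434 − 372 = 62; ΔP = 52 − 55 = -3.
Midpoints: P̄ = 53.50, Q̄ = 403.0.
ε = (ΔQ/ΔP)(P̄/Q̄) = (62/-3)(53.50/403.0).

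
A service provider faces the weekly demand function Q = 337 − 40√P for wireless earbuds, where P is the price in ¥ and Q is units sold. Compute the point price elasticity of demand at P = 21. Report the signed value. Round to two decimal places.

At P = 21, Q = 153.697.
dQ/dP = −40/(2√P) = -4.364.
ε = (dQ/dP)(P/Q) = (-4.364)(21/153.697).
|ε| < 1, so demand is inelastic at this price.

-0.60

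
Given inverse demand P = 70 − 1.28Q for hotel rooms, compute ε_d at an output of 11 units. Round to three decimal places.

At Q = 11, P = 70 − 1.28(11) = 55.92.
dP/dQ = −1.28, so dQ/dP = 1/(−1.28) = -0.781.
ε = (dQ/dP)(P/Q) = (-0.781)(55.92/11).

-3.972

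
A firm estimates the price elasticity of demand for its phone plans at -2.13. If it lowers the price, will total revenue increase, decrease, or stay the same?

|ε| = 2.13 > 1, so demand is elastic. A price cut therefore raises total revenue.

increase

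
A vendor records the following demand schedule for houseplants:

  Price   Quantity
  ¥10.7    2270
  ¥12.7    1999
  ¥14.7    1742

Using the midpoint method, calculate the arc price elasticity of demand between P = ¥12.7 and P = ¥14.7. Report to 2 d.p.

At P = 12.7, Q = 1999; at P = 14.7, Q = 1742.
ΔQ = -257, ΔP = 2.0. Midpoints: P̄ = 13.70, Q̄ = 1870.5.
ε = (ΔQ/ΔP)(P̄/Q̄) = (-257/2.0)(13.70/1870.5).

-0.94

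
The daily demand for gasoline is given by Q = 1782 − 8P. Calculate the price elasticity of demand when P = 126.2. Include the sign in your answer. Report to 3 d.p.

At P = 126.2, Q = 772.400.
dQ/dP = −8.
ε = (dQ/dP)(P/Q) = (-8)(126.2/772.400).

-1.307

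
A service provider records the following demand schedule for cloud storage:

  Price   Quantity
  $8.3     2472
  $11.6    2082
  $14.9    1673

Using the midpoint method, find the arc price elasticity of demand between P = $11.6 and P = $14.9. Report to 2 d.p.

At P = 11.6, Q = 2082; at P = 14.9, Q = 1673.
ΔQ = -409, ΔP = 3.3. Midpoints: P̄ = 13.25, Q̄ = 1877.5.
ε = (ΔQ/ΔP)(P̄/Q̄) = (-409/3.3)(13.25/1877.5).

-0.87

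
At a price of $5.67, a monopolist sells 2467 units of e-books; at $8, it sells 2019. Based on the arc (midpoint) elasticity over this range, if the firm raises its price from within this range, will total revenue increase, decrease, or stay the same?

Arc ε = (-448/2.33)(6.83/2243.0) ≈ -0.586.
|ε| = 0.59 < 1, so demand is inelastic. A price rise therefore raises total revenue.

increase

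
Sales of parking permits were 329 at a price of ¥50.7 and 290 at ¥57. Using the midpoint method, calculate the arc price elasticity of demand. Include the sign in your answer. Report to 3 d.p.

ΔQ = 290 − 329 = -39; ΔP = 57 − 50.7 = 6.3.
Midpoints: P̄ = 53.85, Q̄ = 309.5.
ε = (ΔQ/ΔP)(P̄/Q̄) = (-39/6.3)(53.85/309.5).

-1.077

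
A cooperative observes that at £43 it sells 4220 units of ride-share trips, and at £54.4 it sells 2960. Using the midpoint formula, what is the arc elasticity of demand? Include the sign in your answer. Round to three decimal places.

-1.499

ΔQ = 2960 − 4220 = -1260; ΔP = 54.4 − 43 = 11.4.
Midpoints: P̄ = 48.70, Q̄ = 3590.0.
ε = (ΔQ/ΔP)(P̄/Q̄) = (-1260/11.4)(48.70/3590.0).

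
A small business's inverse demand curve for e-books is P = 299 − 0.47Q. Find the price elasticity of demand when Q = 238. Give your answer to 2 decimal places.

At Q = 238, P = 299 − 0.47(238) = 187.14.
dP/dQ = −0.47, so dQ/dP = 1/(−0.47) = -2.128.
ε = (dQ/dP)(P/Q) = (-2.128)(187.14/238).

-1.67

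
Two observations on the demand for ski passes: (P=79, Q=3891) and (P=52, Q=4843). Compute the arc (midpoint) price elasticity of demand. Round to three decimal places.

-0.529

ΔQ = 4843 − 3891 = 952; ΔP = 52 − 79 = -27.
Midpoints: P̄ = 65.50, Q̄ = 4367.0.
ε = (ΔQ/ΔP)(P̄/Q̄) = (952/-27)(65.50/4367.0).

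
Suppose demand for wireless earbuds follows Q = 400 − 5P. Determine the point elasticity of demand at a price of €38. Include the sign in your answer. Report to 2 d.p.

At P = 38, Q = 210.
dQ/dP = −5.
ε = (dQ/dP)(P/Q) = (-5)(38/210).

-0.90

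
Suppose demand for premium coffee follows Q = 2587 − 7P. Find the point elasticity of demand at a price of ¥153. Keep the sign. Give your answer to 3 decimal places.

At P = 153, Q = 1516.
dQ/dP = −7.
ε = (dQ/dP)(P/Q) = (-7)(153/1516).

-0.706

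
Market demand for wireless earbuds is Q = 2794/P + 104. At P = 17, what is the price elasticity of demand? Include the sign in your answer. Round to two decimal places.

-0.61

At P = 17, Q = 268.353.
dQ/dP = −2794/P² = -9.668.
ε = (dQ/dP)(P/Q) = (-9.668)(17/268.353).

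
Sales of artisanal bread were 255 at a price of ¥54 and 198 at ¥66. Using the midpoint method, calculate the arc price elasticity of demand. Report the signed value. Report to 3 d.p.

ΔQ = 198 − 255 = -57; ΔP = 66 − 54 = 12.
Midpoints: P̄ = 60.00, Q̄ = 226.5.
ε = (ΔQ/ΔP)(P̄/Q̄) = (-57/12)(60.00/226.5).

-1.258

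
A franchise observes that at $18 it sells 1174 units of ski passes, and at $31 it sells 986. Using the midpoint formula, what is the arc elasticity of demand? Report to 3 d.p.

-0.328

ΔQ = 986 − 1174 = -188; ΔP = 31 − 18 = 13.
Midpoints: P̄ = 24.50, Q̄ = 1080.0.
ε = (ΔQ/ΔP)(P̄/Q̄) = (-188/13)(24.50/1080.0).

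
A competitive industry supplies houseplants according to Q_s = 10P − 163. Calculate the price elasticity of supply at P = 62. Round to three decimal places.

At P = 62, Q_s = 457.
dQ_s/dP = 10.
ε_s = (dQ_s/dP)(P/Q_s) = (10)(62/457).

1.357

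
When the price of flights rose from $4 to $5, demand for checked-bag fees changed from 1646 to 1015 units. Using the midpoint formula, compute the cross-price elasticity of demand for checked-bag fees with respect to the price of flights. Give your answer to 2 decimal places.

ΔQ_x = 1015 − 1646 = -631; ΔP_y = 5 − 4 = 1.
Midpoints: P̄_y = 4.50, Q̄_x = 1330.5.
ε_xy = (ΔQ_x/ΔP_y)(P̄_y/Q̄_x) = (-631/1)(4.50/1330.5).
ε_xy < 0, so the goods are complements.

-2.13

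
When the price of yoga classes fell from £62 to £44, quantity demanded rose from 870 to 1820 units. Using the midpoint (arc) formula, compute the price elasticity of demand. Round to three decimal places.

ΔQ = 1820 − 870 = 950; ΔP = 44 − 62 = -18.
Midpoints: P̄ = 53.00, Q̄ = 1345.0.
ε = (ΔQ/ΔP)(P̄/Q̄) = (950/-18)(53.00/1345.0).

-2.080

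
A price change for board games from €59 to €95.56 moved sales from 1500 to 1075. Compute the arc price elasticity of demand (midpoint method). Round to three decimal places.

-0.698

ΔQ = 1075 − 1500 = -425; ΔP = 95.56 − 59 = 36.56.
Midpoints: P̄ = 77.28, Q̄ = 1287.5.
ε = (ΔQ/ΔP)(P̄/Q̄) = (-425/36.56)(77.28/1287.5).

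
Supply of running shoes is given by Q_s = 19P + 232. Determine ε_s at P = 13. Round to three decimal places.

0.516

At P = 13, Q_s = 479.
dQ_s/dP = 19.
ε_s = (dQ_s/dP)(P/Q_s) = (19)(13/479).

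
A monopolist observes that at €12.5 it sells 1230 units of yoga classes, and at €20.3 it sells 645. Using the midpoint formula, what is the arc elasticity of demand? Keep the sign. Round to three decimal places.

-1.312

ΔQ = 645 − 1230 = -585; ΔP = 20.3 − 12.5 = 7.8.
Midpoints: P̄ = 16.40, Q̄ = 937.5.
ε = (ΔQ/ΔP)(P̄/Q̄) = (-585/7.8)(16.40/937.5).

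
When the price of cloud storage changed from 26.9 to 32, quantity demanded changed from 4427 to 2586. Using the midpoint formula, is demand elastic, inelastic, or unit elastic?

elastic

Arc ε ≈ -3.032.
|ε| = 3.03 > 1.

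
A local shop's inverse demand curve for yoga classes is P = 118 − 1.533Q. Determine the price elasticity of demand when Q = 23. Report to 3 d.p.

At Q = 23, P = 118 − 1.533(23) = 82.74.
dP/dQ = −1.533, so dQ/dP = 1/(−1.533) = -0.652.
ε = (dQ/dP)(P/Q) = (-0.652)(82.74/23).

-2.347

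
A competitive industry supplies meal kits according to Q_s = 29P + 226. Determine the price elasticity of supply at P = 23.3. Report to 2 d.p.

0.75

At P = 23.3, Q_s = 901.70.
dQ_s/dP = 29.
ε_s = (dQ_s/dP)(P/Q_s) = (29)(23.3/901.70).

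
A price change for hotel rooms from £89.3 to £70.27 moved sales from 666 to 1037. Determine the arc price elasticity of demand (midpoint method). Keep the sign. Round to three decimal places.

-1.827

ΔQ = 1037 − 666 = 371; ΔP = 70.27 − 89.3 = -19.03.
Midpoints: P̄ = 79.78, Q̄ = 851.5.
ε = (ΔQ/ΔP)(P̄/Q̄) = (371/-19.03)(79.78/851.5).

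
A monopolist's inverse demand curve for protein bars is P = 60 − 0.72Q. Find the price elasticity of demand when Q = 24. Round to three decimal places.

-2.472

At Q = 24, P = 60 − 0.72(24) = 42.72.
dP/dQ = −0.72, so dQ/dP = 1/(−0.72) = -1.389.
ε = (dQ/dP)(P/Q) = (-1.389)(42.72/24).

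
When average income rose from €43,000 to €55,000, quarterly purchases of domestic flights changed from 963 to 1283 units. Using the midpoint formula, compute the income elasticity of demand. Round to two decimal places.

1.16

ΔQ = 320, ΔI = 12000. Midpoints: Ī = 49,000, Q̄ = 1123.0.
ε_I = (ΔQ/ΔI)(Ī/Q̄) = (320/12000)(49000/1123.0).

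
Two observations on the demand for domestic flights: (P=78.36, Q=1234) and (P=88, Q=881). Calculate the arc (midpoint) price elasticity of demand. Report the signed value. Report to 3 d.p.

-2.880

ΔQ = 881 − 1234 = -353; ΔP = 88 − 78.36 = 9.64.
Midpoints: P̄ = 83.18, Q̄ = 1057.5.
ε = (ΔQ/ΔP)(P̄/Q̄) = (-353/9.64)(83.18/1057.5).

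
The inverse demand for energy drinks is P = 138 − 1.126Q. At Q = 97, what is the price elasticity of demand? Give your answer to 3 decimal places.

At Q = 97, P = 138 − 1.126(97) = 28.78.
dP/dQ = −1.126, so dQ/dP = 1/(−1.126) = -0.888.
ε = (dQ/dP)(P/Q) = (-0.888)(28.78/97).

-0.263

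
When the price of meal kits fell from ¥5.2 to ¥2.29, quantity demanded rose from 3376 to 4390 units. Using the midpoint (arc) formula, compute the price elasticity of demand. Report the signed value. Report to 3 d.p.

ΔQ = 4390 − 3376 = 1014; ΔP = 2.29 − 5.2 = -2.91.
Midpoints: P̄ = 3.75, Q̄ = 3883.0.
ε = (ΔQ/ΔP)(P̄/Q̄) = (1014/-2.91)(3.75/3883.0).

-0.336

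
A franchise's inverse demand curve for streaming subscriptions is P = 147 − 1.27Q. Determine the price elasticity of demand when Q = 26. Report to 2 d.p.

-3.45

At Q = 26, P = 147 − 1.27(26) = 113.98.
dP/dQ = −1.27, so dQ/dP = 1/(−1.27) = -0.787.
ε = (dQ/dP)(P/Q) = (-0.787)(113.98/26).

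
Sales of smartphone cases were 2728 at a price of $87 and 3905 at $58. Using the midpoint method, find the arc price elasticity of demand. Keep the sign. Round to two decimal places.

ΔQ = 3905 − 2728 = 1177; ΔP = 58 − 87 = -29.
Midpoints: P̄ = 72.50, Q̄ = 3316.5.
ε = (ΔQ/ΔP)(P̄/Q̄) = (1177/-29)(72.50/3316.5).

-0.89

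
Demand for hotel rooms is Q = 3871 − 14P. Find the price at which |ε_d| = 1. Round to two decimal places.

138.25

For linear demand Q = a − bP, ε = −bP/(a − bP). |ε| = 1 when bP = a − bP, i.e. P = a/(2b).
P = 3871/(2·14) = 3871/28 = 138.2500.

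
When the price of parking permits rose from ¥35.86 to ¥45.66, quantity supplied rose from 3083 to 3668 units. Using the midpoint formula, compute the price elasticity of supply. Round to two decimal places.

ΔQ = 3668 − 3083 = 585; ΔP = 45.66 − 35.86 = 9.8.
Midpoints: P̄ = 40.76, Q̄ = 3375.5.
ε_s = (ΔQ/ΔP)(P̄/Q̄) = (585/9.8)(40.76/3375.5).

0.72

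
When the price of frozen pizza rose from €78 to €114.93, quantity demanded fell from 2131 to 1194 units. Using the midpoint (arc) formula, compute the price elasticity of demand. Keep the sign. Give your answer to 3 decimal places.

-1.472

ΔQ = 1194 − 2131 = -937; ΔP = 114.93 − 78 = 36.93.
Midpoints: P̄ = 96.47, Q̄ = 1662.5.
ε = (ΔQ/ΔP)(P̄/Q̄) = (-937/36.93)(96.47/1662.5).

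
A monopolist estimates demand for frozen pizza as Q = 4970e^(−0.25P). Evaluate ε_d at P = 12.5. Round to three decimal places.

-3.125

At P = 12.5, Q = 218.367.
dQ/dP = −0.25·4970e^(−0.25P) = −0.25Q = -54.592.
ε = (dQ/dP)(P/Q) = (-54.592)(12.5/218.367).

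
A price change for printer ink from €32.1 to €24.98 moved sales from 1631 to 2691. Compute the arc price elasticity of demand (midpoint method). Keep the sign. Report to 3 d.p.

-1.966

ΔQ = 2691 − 1631 = 1060; ΔP = 24.98 − 32.1 = -7.12.
Midpoints: P̄ = 28.54, Q̄ = 2161.0.
ε = (ΔQ/ΔP)(P̄/Q̄) = (1060/-7.12)(28.54/2161.0).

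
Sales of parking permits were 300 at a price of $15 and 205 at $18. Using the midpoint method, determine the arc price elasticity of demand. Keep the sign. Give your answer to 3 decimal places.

ΔQ = 205 − 300 = -95; ΔP = 18 − 15 = 3.
Midpoints: P̄ = 16.50, Q̄ = 252.5.
ε = (ΔQ/ΔP)(P̄/Q̄) = (-95/3)(16.50/252.5).

-2.069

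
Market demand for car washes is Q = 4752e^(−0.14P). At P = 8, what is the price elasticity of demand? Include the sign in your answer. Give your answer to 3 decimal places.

At P = 8, Q = 1550.482.
dQ/dP = −0.14·4752e^(−0.14P) = −0.14Q = -217.067.
ε = (dQ/dP)(P/Q) = (-217.067)(8/1550.482).
|ε| > 1, so demand is elastic at this price.

-1.120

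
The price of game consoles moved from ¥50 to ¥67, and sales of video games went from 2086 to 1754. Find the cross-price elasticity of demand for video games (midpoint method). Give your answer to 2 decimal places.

ΔQ_x = 1754 − 2086 = -332; ΔP_y = 67 − 50 = 17.
Midpoints: P̄_y = 58.50, Q̄_x = 1920.0.
ε_xy = (ΔQ_x/ΔP_y)(P̄_y/Q̄_x) = (-332/17)(58.50/1920.0).

-0.60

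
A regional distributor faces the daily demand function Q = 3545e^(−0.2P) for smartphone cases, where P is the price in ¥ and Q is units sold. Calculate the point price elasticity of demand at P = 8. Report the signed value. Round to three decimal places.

At P = 8, Q = 715.723.
dQ/dP = −0.2·3545e^(−0.2P) = −0.2Q = -143.145.
ε = (dQ/dP)(P/Q) = (-143.145)(8/715.723).

-1.600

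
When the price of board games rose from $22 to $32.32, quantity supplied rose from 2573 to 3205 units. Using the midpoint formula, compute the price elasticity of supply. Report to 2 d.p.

ΔQ = 3205 − 2573 = 632; ΔP = 32.32 − 22 = 10.32.
Midpoints: P̄ = 27.16, Q̄ = 2889.0.
ε_s = (ΔQ/ΔP)(P̄/Q̄) = (632/10.32)(27.16/2889.0).

0.58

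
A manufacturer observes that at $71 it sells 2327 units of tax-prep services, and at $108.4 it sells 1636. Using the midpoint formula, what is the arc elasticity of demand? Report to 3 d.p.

ΔQ = 1636 − 2327 = -691; ΔP = 108.4 − 71 = 37.4.
Midpoints: P̄ = 89.70, Q̄ = 1981.5.
ε = (ΔQ/ΔP)(P̄/Q̄) = (-691/37.4)(89.70/1981.5).

-0.836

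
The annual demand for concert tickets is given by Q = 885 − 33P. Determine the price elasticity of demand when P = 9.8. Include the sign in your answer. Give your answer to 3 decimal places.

At P = 9.8, Q = 561.600.
dQ/dP = −33.
ε = (dQ/dP)(P/Q) = (-33)(9.8/561.600).

-0.576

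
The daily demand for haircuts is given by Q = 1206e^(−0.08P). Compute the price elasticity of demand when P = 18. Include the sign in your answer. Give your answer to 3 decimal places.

-1.440

At P = 18, Q = 285.735.
dQ/dP = −0.08·1206e^(−0.08P) = −0.08Q = -22.859.
ε = (dQ/dP)(P/Q) = (-22.859)(18/285.735).
|ε| > 1, so demand is elastic at this price.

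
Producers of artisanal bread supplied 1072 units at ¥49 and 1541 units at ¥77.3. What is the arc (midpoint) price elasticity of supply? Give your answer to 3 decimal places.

ΔQ = 1541 − 1072 = 469; ΔP = 77.3 − 49 = 28.3.
Midpoints: P̄ = 63.15, Q̄ = 1306.5.
ε_s = (ΔQ/ΔP)(P̄/Q̄) = (469/28.3)(63.15/1306.5).

0.801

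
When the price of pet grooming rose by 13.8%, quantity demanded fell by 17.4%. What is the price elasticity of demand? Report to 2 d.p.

ε = %ΔQ / %ΔP = (-17.4)/(13.8) = -1.261.

-1.26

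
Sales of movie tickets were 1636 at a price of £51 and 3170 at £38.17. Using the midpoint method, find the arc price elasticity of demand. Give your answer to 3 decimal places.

-2.218

ΔQ = 3170 − 1636 = 1534; ΔP = 38.17 − 51 = -12.83.
Midpoints: P̄ = 44.59, Q̄ = 2403.0.
ε = (ΔQ/ΔP)(P̄/Q̄) = (1534/-12.83)(44.59/2403.0).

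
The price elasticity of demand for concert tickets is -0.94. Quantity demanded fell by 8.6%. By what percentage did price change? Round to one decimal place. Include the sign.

%ΔP ≈ %ΔQ / ε = (-8.6%)/(-0.94) = 9.15%.

9.1%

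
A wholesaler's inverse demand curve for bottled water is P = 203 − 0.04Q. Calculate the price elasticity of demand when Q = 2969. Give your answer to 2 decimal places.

At Q = 2969, P = 203 − 0.04(2969) = 84.24.
dP/dQ = −0.04, so dQ/dP = 1/(−0.04) = -25.000.
ε = (dQ/dP)(P/Q) = (-25.000)(84.24/2969).

-0.71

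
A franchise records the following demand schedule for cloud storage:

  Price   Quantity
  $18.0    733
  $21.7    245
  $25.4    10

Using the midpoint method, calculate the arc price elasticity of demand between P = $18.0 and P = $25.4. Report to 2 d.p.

-5.71

At P = 18.0, Q = 733; at P = 25.4, Q = 10.
ΔQ = -723, ΔP = 7.4. Midpoints: P̄ = 21.70, Q̄ = 371.5.
ε = (ΔQ/ΔP)(P̄/Q̄) = (-723/7.4)(21.70/371.5).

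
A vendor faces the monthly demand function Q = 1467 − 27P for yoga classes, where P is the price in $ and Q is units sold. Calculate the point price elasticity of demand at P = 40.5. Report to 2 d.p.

-2.93

At P = 40.5, Q = 373.500.
dQ/dP = −27.
ε = (dQ/dP)(P/Q) = (-27)(40.5/373.500).
|ε| > 1, so demand is elastic at this price.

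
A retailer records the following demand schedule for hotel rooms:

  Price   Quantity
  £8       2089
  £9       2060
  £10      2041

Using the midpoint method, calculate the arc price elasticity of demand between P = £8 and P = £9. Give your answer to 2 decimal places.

At P = 8, Q = 2089; at P = 9, Q = 2060.
ΔQ = -29, ΔP = 1. Midpoints: P̄ = 8.50, Q̄ = 2074.5.
ε = (ΔQ/ΔP)(P̄/Q̄) = (-29/1)(8.50/2074.5).

-0.12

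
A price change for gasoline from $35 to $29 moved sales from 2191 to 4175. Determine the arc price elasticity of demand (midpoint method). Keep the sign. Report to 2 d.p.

-3.32

ΔQ = 4175 − 2191 = 1984; ΔP = 29 − 35 = -6.
Midpoints: P̄ = 32.00, Q̄ = 3183.0.
ε = (ΔQ/ΔP)(P̄/Q̄) = (1984/-6)(32.00/3183.0).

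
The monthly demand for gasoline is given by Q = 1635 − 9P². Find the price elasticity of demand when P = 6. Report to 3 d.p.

At P = 6, Q = 1311.
dQ/dP = −18P = -108.
ε = (dQ/dP)(P/Q) = (-108)(6/1311).

-0.494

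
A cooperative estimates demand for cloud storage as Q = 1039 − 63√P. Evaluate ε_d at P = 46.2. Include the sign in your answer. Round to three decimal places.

-0.351

At P = 46.2, Q = 610.785.
dQ/dP = −63/(2√P) = -4.634.
ε = (dQ/dP)(P/Q) = (-4.634)(46.2/610.785).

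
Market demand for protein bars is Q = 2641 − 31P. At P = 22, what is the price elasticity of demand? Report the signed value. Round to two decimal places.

-0.35

At P = 22, Q = 1959.
dQ/dP = −31.
ε = (dQ/dP)(P/Q) = (-31)(22/1959).
|ε| < 1, so demand is inelastic at this price.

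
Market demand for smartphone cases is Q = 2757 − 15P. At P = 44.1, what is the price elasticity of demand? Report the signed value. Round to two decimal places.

-0.32

At P = 44.1, Q = 2095.500.
dQ/dP = −15.
ε = (dQ/dP)(P/Q) = (-15)(44.1/2095.500).
|ε| < 1, so demand is inelastic at this price.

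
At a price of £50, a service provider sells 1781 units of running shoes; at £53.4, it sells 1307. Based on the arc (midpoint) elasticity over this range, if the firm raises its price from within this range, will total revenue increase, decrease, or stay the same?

decrease

Arc ε = (-474/3.4)(51.70/1544.0) ≈ -4.668.
|ε| = 4.67 > 1, so demand is elastic. A price rise therefore reduces total revenue.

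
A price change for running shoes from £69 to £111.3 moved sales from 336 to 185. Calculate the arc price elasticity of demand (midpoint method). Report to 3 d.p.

-1.235

ΔQ = 185 − 336 = -151; ΔP = 111.3 − 69 = 42.3.
Midpoints: P̄ = 90.15, Q̄ = 260.5.
ε = (ΔQ/ΔP)(P̄/Q̄) = (-151/42.3)(90.15/260.5).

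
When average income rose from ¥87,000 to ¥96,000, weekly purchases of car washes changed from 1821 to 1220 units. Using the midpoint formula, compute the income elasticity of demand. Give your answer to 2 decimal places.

-4.02

ΔQ = -601, ΔI = 9000. Midpoints: Ī = 91,500, Q̄ = 1520.5.
ε_I = (ΔQ/ΔI)(Ī/Q̄) = (-601/9000)(91500/1520.5).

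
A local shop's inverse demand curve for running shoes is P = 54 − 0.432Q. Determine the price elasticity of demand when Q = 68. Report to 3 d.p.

At Q = 68, P = 54 − 0.432(68) = 24.62.
dP/dQ = −0.432, so dQ/dP = 1/(−0.432) = -2.315.
ε = (dQ/dP)(P/Q) = (-2.315)(24.62/68).

-0.838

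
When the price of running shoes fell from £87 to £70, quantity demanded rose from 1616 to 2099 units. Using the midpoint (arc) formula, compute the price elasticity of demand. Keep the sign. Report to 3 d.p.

-1.201

ΔQ = 2099 − 1616 = 483; ΔP = 70 − 87 = -17.
Midpoints: P̄ = 78.50, Q̄ = 1857.5.
ε = (ΔQ/ΔP)(P̄/Q̄) = (483/-17)(78.50/1857.5).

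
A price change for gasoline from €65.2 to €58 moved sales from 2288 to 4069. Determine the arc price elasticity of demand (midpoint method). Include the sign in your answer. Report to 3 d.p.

ΔQ = 4069 − 2288 = 1781; ΔP = 58 − 65.2 = -7.2.
Midpoints: P̄ = 61.60, Q̄ = 3178.5.
ε = (ΔQ/ΔP)(P̄/Q̄) = (1781/-7.2)(61.60/3178.5).

-4.794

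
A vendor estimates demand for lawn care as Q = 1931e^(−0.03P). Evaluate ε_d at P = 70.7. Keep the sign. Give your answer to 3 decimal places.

-2.121

At P = 70.7, Q = 231.549.
dQ/dP = −0.03·1931e^(−0.03P) = −0.03Q = -6.946.
ε = (dQ/dP)(P/Q) = (-6.946)(70.7/231.549).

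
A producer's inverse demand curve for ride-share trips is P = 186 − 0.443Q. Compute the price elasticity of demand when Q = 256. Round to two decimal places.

At Q = 256, P = 186 − 0.443(256) = 72.59.
dP/dQ = −0.443, so dQ/dP = 1/(−0.443) = -2.257.
ε = (dQ/dP)(P/Q) = (-2.257)(72.59/256).

-0.64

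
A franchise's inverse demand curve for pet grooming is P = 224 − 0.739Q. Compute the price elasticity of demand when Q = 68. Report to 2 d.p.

-3.46

At Q = 68, P = 224 − 0.739(68) = 173.75.
dP/dQ = −0.739, so dQ/dP = 1/(−0.739) = -1.353.
ε = (dQ/dP)(P/Q) = (-1.353)(173.75/68).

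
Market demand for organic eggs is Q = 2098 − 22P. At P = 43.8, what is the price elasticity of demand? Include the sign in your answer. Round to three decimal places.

-0.849

At P = 43.8, Q = 1134.400.
dQ/dP = −22.
ε = (dQ/dP)(P/Q) = (-22)(43.8/1134.400).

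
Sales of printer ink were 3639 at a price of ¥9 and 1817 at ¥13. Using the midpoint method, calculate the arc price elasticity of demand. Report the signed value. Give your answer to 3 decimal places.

ΔQ = 1817 − 3639 = -1822; ΔP = 13 − 9 = 4.
Midpoints: P̄ = 11.00, Q̄ = 2728.0.
ε = (ΔQ/ΔP)(P̄/Q̄) = (-1822/4)(11.00/2728.0).

-1.837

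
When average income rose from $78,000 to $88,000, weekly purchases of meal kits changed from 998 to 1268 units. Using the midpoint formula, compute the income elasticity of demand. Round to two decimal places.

1.98

ΔQ = 270, ΔI = 10000. Midpoints: Ī = 83,000, Q̄ = 1133.0.
ε_I = (ΔQ/ΔI)(Ī/Q̄) = (270/10000)(83000/1133.0).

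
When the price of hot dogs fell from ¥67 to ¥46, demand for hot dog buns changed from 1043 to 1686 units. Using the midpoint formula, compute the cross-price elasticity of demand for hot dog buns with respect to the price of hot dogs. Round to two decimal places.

ΔQ_x = 1686 − 1043 = 643; ΔP_y = 46 − 67 = -21.
Midpoints: P̄_y = 56.50, Q̄_x = 1364.5.
ε_xy = (ΔQ_x/ΔP_y)(P̄_y/Q̄_x) = (643/-21)(56.50/1364.5).
ε_xy < 0, so the goods are complements.

-1.27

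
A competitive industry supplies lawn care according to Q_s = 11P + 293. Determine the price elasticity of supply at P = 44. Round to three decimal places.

0.623

At P = 44, Q_s = 777.
dQ_s/dP = 11.
ε_s = (dQ_s/dP)(P/Q_s) = (11)(44/777).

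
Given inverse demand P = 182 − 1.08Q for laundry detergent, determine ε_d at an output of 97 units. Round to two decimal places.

At Q = 97, P = 182 − 1.08(97) = 77.24.
dP/dQ = −1.08, so dQ/dP = 1/(−1.08) = -0.926.
ε = (dQ/dP)(P/Q) = (-0.926)(77.24/97).

-0.74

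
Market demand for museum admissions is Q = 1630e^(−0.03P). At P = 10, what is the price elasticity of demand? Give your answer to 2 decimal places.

At P = 10, Q = 1207.534.
dQ/dP = −0.03·1630e^(−0.03P) = −0.03Q = -36.226.
ε = (dQ/dP)(P/Q) = (-36.226)(10/1207.534).

-0.30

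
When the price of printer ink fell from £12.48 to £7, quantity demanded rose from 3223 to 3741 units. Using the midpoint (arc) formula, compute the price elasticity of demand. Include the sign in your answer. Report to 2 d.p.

-0.26

ΔQ = 3741 − 3223 = 518; ΔP = 7 − 12.48 = -5.48.
Midpoints: P̄ = 9.74, Q̄ = 3482.0.
ε = (ΔQ/ΔP)(P̄/Q̄) = (518/-5.48)(9.74/3482.0).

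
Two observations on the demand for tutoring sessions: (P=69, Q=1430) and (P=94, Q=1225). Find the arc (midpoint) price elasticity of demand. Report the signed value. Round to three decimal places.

ΔQ = 1225 − 1430 = -205; ΔP = 94 − 69 = 25.
Midpoints: P̄ = 81.50, Q̄ = 1327.5.
ε = (ΔQ/ΔP)(P̄/Q̄) = (-205/25)(81.50/1327.5).

-0.503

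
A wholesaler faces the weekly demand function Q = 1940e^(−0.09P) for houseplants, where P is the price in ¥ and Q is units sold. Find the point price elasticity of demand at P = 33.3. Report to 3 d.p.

At P = 33.3, Q = 96.877.
dQ/dP = −0.09·1940e^(−0.09P) = −0.09Q = -8.719.
ε = (dQ/dP)(P/Q) = (-8.719)(33.3/96.877).

-2.997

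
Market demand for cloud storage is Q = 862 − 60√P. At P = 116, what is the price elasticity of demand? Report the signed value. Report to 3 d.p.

At P = 116, Q = 215.780.
dQ/dP = −60/(2√P) = -2.785.
ε = (dQ/dP)(P/Q) = (-2.785)(116/215.780).

-1.497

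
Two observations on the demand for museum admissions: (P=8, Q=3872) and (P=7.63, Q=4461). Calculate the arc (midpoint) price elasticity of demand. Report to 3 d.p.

-2.986

ΔQ = 4461 − 3872 = 589; ΔP = 7.63 − 8 = -0.37.
Midpoints: P̄ = 7.81, Q̄ = 4166.5.
ε = (ΔQ/ΔP)(P̄/Q̄) = (589/-0.37)(7.81/4166.5).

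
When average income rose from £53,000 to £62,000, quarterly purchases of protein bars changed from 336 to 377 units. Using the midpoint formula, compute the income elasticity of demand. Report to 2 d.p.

0.73

ΔQ = 41, ΔI = 9000. Midpoints: Ī = 57,500, Q̄ = 356.5.
ε_I = (ΔQ/ΔI)(Ī/Q̄) = (41/9000)(57500/356.5).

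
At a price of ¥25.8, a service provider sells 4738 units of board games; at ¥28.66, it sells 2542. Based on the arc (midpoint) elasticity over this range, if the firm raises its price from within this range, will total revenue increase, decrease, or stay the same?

Arc ε = (-2196/2.86)(27.23/3640.0) ≈ -5.744.
|ε| = 5.74 > 1, so demand is elastic. A price rise therefore reduces total revenue.

decrease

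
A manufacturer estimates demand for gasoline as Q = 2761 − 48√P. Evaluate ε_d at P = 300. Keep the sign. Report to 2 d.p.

-0.22

At P = 300, Q = 1929.616.
dQ/dP = −48/(2√P) = -1.386.
ε = (dQ/dP)(P/Q) = (-1.386)(300/1929.616).
|ε| < 1, so demand is inelastic at this price.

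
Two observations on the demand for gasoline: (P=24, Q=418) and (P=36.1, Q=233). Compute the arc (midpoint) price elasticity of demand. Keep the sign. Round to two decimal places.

-1.41

ΔQ = 233 − 418 = -185; ΔP = 36.1 − 24 = 12.1.
Midpoints: P̄ = 30.05, Q̄ = 325.5.
ε = (ΔQ/ΔP)(P̄/Q̄) = (-185/12.1)(30.05/325.5).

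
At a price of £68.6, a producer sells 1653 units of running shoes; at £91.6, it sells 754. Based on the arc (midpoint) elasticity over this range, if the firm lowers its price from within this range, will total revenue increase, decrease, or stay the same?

increase

Arc ε = (-899/23)(80.10/1203.5) ≈ -2.601.
|ε| = 2.60 > 1, so demand is elastic. A price cut therefore raises total revenue.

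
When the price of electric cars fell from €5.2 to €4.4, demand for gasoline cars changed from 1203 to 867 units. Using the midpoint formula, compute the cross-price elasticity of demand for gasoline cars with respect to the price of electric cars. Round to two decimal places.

ΔQ_x = 867 − 1203 = -336; ΔP_y = 4.4 − 5.2 = -0.8.
Midpoints: P̄_y = 4.80, Q̄_x = 1035.0.
ε_xy = (ΔQ_x/ΔP_y)(P̄_y/Q̄_x) = (-336/-0.8)(4.80/1035.0).

1.95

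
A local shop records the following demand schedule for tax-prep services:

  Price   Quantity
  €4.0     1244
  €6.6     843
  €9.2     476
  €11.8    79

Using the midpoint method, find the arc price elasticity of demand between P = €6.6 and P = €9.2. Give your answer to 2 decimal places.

-1.69

At P = 6.6, Q = 843; at P = 9.2, Q = 476.
ΔQ = -367, ΔP = 2.6. Midpoints: P̄ = 7.90, Q̄ = 659.5.
ε = (ΔQ/ΔP)(P̄/Q̄) = (-367/2.6)(7.90/659.5).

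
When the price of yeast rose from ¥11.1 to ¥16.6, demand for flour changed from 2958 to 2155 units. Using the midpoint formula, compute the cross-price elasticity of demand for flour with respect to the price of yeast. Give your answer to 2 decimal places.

ΔQ_x = 2155 − 2958 = -803; ΔP_y = 16.6 − 11.1 = 5.5.
Midpoints: P̄_y = 13.85, Q̄_x = 2556.5.
ε_xy = (ΔQ_x/ΔP_y)(P̄_y/Q̄_x) = (-803/5.5)(13.85/2556.5).
ε_xy < 0, so the goods are complements.

-0.79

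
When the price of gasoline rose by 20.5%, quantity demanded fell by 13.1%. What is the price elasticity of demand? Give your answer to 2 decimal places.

-0.64

ε = %ΔQ / %ΔP = (-13.1)/(20.5) = -0.639.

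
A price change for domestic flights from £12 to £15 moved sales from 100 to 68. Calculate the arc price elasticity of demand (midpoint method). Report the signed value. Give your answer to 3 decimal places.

-1.714

ΔQ = 68 − 100 = -32; ΔP = 15 − 12 = 3.
Midpoints: P̄ = 13.50, Q̄ = 84.0.
ε = (ΔQ/ΔP)(P̄/Q̄) = (-32/3)(13.50/84.0).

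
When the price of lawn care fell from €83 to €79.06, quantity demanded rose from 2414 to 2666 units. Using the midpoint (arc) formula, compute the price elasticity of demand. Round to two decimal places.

ΔQ = 2666 − 2414 = 252; ΔP = 79.06 − 83 = -3.94.
Midpoints: P̄ = 81.03, Q̄ = 2540.0.
ε = (ΔQ/ΔP)(P̄/Q̄) = (252/-3.94)(81.03/2540.0).

-2.04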